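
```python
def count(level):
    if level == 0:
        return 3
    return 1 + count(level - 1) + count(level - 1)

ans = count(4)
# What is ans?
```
Call trace (a repeated sub-call is expanded the first time; later identical calls just restate its return value):
count(level=4)
  count(level=3)
    count(level=2)
      count(level=1)
        count(level=0)
        -> return 3
        count(level=0)
        -> return 3
      -> return 7
      count(level=1) -> return 7  (same call as traced above)
    -> return 15
    count(level=2) -> return 15  (same call as traced above)
  -> return 31
  count(level=3) -> return 31  (same call as traced above)
-> return 63

Final answer: 63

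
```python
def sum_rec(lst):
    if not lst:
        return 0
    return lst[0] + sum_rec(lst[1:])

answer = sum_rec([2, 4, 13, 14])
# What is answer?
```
Call trace:
sum_rec(lst=[2, 4, 13, 14])
  sum_rec(lst=[4, 13, 14])
    sum_rec(lst=[13, 14])
      sum_rec(lst=[14])
        sum_rec(lst=[])
        -> return 0
      -> return 14
    -> return 27
  -> return 31
-> return 33

Final answer: 33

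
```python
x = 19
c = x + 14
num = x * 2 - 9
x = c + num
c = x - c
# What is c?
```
Trace:
  x=19
  x=19, c=33
  x=19, c=33, num=29
  x=62, c=33, num=29
  x=62, c=29, num=29

Final answer: 29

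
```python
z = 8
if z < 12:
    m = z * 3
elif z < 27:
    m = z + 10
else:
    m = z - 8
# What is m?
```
Trace:
  z=8
  z=8, m=24

Final answer: 24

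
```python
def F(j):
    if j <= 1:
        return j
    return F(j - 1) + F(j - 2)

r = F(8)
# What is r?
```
Call trace (a repeated sub-call is expanded the first time; later identical calls just restate its return value):
F(j=8)
  F(j=7)
    F(j=6)
      F(j=5)
        F(j=4)
          F(j=3)
            F(j=2)
              F(j=1)
              -> return 1
              F(j=0)
              -> return 0
            -> return 1
            F(j=1)
            -> return 1
          -> return 2
          F(j=2) -> return 1  (same call as traced above)
        -> return 3
        F(j=3) -> return 2  (same call as traced above)
      -> return 5
      F(j=4) -> return 3  (same call as traced above)
    -> return 8
    F(j=5) -> return 5  (same call as traced above)
  -> return 13
  F(j=6) -> return 8  (same call as traced above)
-> return 21

Final answer: 21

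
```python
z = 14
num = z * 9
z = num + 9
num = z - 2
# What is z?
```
Trace:
  z=14
  z=14, num=126
  z=135, num=126
  z=135, num=133

Final answer: 135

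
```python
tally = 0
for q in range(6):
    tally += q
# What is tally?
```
Trace:
  tally=0
  tally=0, q=0
  tally=1, q=1
  tally=3, q=2
  tally=6, q=3
  tally=10, q=4
  tally=15, q=5

Final answer: 15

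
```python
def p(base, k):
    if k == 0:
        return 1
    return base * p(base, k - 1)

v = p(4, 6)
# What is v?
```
Call trace:
p(base=4, k=6)
  p(base=4, k=5)
    p(base=4, k=4)
      p(base=4, k=3)
        p(base=4, k=2)
          p(base=4, k=1)
            p(base=4, k=0)
            -> return 1
          -> return 4
        -> return 16
      -> return 64
    -> return 256
  -> return 1024
-> return 4096

Final answer: 4096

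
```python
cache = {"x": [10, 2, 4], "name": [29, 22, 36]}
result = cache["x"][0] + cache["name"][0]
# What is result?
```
Trace:
  cache={'x': [10, 2, 4], 'name': [29, 22, 36]}
  cache={'x': [10, 2, 4], 'name': [29, 22, 36]}, result=39

Final answer: 39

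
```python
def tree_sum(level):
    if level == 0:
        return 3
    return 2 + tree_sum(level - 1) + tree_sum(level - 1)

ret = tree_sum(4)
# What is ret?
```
Call trace (a repeated sub-call is expanded the first time; later identical calls just restate its return value):
tree_sum(level=4)
  tree_sum(level=3)
    tree_sum(level=2)
      tree_sum(level=1)
        tree_sum(level=0)
        -> return 3
        tree_sum(level=0)
        -> return 3
      -> return 8
      tree_sum(level=1) -> return 8  (same call as traced above)
    -> return 18
    tree_sum(level=2) -> return 18  (same call as traced above)
  -> return 38
  tree_sum(level=3) -> return 38  (same call as traced above)
-> return 78

Final answer: 78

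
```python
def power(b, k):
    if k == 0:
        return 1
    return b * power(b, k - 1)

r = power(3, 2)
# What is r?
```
Call trace:
power(b=3, k=2)
  power(b=3, k=1)
    power(b=3, k=0)
    -> return 1
  -> return 3
-> return 9

Final answer: 9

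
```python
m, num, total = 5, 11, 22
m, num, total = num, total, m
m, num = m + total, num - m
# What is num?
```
Trace:
  m=5, num=11, total=22
  m=11, num=22, total=5
  m=16, num=11, total=5

Final answer: 11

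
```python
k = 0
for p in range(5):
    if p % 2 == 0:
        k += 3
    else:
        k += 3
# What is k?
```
Trace:
  k=0
  k=3, p=0
  k=6, p=1
  k=9, p=2
  k=12, p=3
  k=15, p=4

Final answer: 15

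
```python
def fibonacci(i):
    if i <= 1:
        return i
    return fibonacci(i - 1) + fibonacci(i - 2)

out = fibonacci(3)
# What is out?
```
Call trace:
fibonacci(i=3)
  fibonacci(i=2)
    fibonacci(i=1)
    -> return 1
    fibonacci(i=0)
    -> return 0
  -> return 1
  fibonacci(i=1)
  -> return 1
-> return 2

Final answer: 2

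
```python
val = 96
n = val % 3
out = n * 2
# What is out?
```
Trace:
  val=96
  val=96, n=0
  val=96, n=0, out=0

Final answer: 0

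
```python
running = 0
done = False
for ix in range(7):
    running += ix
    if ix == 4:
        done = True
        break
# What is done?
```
Trace:
  running=0
  running=0, done=False
  running=0, done=False, ix=0
  running=1, done=False, ix=1
  running=3, done=False, ix=2
  running=6, done=False, ix=3
  running=10, done=True, ix=4

Final answer: True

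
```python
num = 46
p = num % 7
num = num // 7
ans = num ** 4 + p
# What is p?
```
Trace:
  num=46
  num=46, p=4
  num=6, p=4
  num=6, p=4, ans=1300

Final answer: 4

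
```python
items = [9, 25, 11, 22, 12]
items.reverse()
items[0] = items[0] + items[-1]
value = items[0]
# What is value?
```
Trace:
  items=[9, 25, 11, 22, 12]
  items=[12, 22, 11, 25, 9]
  items=[21, 22, 11, 25, 9]
  items=[21, 22, 11, 25, 9], value=21

Final answer: 21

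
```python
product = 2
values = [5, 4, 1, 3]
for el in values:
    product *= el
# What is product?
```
Trace:
  product=2
  product=10, el=5
  product=40, el=4
  product=40, el=1
  product=120, el=3

Final answer: 120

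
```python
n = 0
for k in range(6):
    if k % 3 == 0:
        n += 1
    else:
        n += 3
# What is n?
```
Trace:
  n=0
  n=1, k=0
  n=4, k=1
  n=7, k=2
  n=8, k=3
  n=11, k=4
  n=14, k=5

Final answer: 14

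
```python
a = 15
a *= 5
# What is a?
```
Trace:
  a=15
  a=75

Final answer: 75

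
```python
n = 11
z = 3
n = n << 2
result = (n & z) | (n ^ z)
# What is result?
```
Trace:
  n=11
  n=11, z=3
  n=44, z=3
  n=44, z=3, result=47

Final answer: 47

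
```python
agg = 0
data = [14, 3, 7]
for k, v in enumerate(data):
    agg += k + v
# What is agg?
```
Trace:
  agg=0
  agg=14, k=0, v=14
  agg=18, k=1, v=3
  agg=27, k=2, v=7

Final answer: 27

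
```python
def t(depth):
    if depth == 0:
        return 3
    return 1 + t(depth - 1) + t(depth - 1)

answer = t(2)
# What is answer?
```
Call trace (a repeated sub-call is expanded the first time; later identical calls just restate its return value):
t(depth=2)
  t(depth=1)
    t(depth=0)
    -> return 3
    t(depth=0)
    -> return 3
  -> return 7
  t(depth=1) -> return 7  (same call as traced above)
-> return 15

Final answer: 15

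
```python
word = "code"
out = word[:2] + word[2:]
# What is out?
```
Trace:
  word='code'
  word='code', out='code'

Final answer: 'code'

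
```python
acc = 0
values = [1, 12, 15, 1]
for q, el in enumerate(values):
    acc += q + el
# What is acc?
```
Trace:
  acc=0
  acc=1, q=0, el=1
  acc=14, q=1, el=12
  acc=31, q=2, el=15
  acc=35, q=3, el=1

Final answer: 35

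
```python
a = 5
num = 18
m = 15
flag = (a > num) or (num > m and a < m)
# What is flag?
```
Trace:
  a=5
  a=5, num=18
  a=5, num=18, m=15
  a=5, num=18, m=15, flag=True

Final answer: True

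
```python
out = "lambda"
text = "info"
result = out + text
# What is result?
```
Trace:
  out='lambda'
  out='lambda', text='info'
  out='lambda', text='info', result='lambdainfo'

Final answer: 'lambdainfo'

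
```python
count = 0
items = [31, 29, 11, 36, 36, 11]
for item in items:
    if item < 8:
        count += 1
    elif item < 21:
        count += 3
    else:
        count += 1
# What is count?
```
Trace:
  count=0
  count=1, item=31
  count=2, item=29
  count=5, item=11
  count=6, item=36
  count=7, item=36
  count=10, item=11

Final answer: 10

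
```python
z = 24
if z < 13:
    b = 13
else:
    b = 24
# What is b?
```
Trace:
  z=24
  z=24, b=24

Final answer: 24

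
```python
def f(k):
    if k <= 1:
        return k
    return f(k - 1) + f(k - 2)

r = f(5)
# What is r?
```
Call trace (a repeated sub-call is expanded the first time; later identical calls just restate its return value):
f(k=5)
  f(k=4)
    f(k=3)
      f(k=2)
        f(k=1)
        -> return 1
        f(k=0)
        -> return 0
      -> return 1
      f(k=1)
      -> return 1
    -> return 2
    f(k=2) -> return 1  (same call as traced above)
  -> return 3
  f(k=3) -> return 2  (same call as traced above)
-> return 5

Final answer: 5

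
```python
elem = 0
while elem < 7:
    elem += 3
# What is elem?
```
Trace:
  elem=0
  elem=3
  elem=6
  elem=9

Final answer: 9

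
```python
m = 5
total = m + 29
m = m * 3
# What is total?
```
Trace:
  m=5
  m=5, total=34
  m=15, total=34

Final answer: 34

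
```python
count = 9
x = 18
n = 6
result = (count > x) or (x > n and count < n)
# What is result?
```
Trace:
  count=9
  count=9, x=18
  count=9, x=18, n=6
  count=9, x=18, n=6, result=False

Final answer: False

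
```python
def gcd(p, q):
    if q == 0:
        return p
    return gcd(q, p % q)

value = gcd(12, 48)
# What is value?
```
Call trace:
gcd(p=12, q=48)
  gcd(p=48, q=12)
    gcd(p=12, q=0)
    -> return 12
  -> return 12
-> return 12

Final answer: 12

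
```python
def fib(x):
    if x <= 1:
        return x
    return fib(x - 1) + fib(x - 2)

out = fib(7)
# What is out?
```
Call trace (a repeated sub-call is expanded the first time; later identical calls just restate its return value):
fib(x=7)
  fib(x=6)
    fib(x=5)
      fib(x=4)
        fib(x=3)
          fib(x=2)
            fib(x=1)
            -> return 1
            fib(x=0)
            -> return 0
          -> return 1
          fib(x=1)
          -> return 1
        -> return 2
        fib(x=2) -> return 1  (same call as traced above)
      -> return 3
      fib(x=3) -> return 2  (same call as traced above)
    -> return 5
    fib(x=4) -> return 3  (same call as traced above)
  -> return 8
  fib(x=5) -> return 5  (same call as traced above)
-> return 13

Final answer: 13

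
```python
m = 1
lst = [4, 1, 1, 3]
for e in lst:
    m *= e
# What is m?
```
Trace:
  m=1
  m=4, e=4
  m=4, e=1
  m=4, e=1
  m=12, e=3

Final answer: 12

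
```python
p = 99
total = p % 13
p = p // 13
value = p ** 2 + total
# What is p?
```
Trace:
  p=99
  p=99, total=8
  p=7, total=8
  p=7, total=8, value=57

Final answer: 7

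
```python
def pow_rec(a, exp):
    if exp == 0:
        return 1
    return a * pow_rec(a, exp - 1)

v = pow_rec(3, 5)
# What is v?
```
Call trace:
pow_rec(a=3, exp=5)
  pow_rec(a=3, exp=4)
    pow_rec(a=3, exp=3)
      pow_rec(a=3, exp=2)
        pow_rec(a=3, exp=1)
          pow_rec(a=3, exp=0)
          -> return 1
        -> return 3
      -> return 9
    -> return 27
  -> return 81
-> return 243

Final answer: 243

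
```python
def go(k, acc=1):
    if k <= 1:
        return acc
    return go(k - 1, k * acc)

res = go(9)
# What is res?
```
Call trace:
go(k=9, acc=1)
  go(k=8, acc=9)
    go(k=7, acc=72)
      go(k=6, acc=504)
        go(k=5, acc=3024)
          go(k=4, acc=15120)
            go(k=3, acc=60480)
              go(k=2, acc=181440)
                go(k=1, acc=362880)
                -> return 362880
              -> return 362880
            -> return 362880
          -> return 362880
        -> return 362880
      -> return 362880
    -> return 362880
  -> return 362880
-> return 362880

Final answer: 362880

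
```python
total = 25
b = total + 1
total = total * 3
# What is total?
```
Trace:
  total=25
  total=25, b=26
  total=75, b=26

Final answer: 75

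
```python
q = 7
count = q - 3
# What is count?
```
Trace:
  q=7
  q=7, count=4

Final answer: 4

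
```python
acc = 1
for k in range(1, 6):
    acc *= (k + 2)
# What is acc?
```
Trace:
  acc=1
  acc=3, k=1
  acc=12, k=2
  acc=60, k=3
  acc=360, k=4
  acc=2520, k=5

Final answer: 2520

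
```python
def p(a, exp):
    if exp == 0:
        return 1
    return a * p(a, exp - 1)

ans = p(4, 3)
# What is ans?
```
Call trace:
p(a=4, exp=3)
  p(a=4, exp=2)
    p(a=4, exp=1)
      p(a=4, exp=0)
      -> return 1
    -> return 4
  -> return 16
-> return 64

Final answer: 64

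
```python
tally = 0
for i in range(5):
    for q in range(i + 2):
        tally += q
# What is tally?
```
Trace:
  tally=0
  tally=0, i=0, q=0
  tally=1, i=0, q=1
  tally=1, i=1, q=0
  tally=2, i=1, q=1
  tally=4, i=1, q=2
  tally=4, i=2, q=0
  tally=5, i=2, q=1
  tally=7, i=2, q=2
  tally=10, i=2, q=3
  tally=10, i=3, q=0
  tally=11, i=3, q=1
  tally=13, i=3, q=2
  tally=16, i=3, q=3
  tally=20, i=3, q=4
  tally=20, i=4, q=0
  tally=21, i=4, q=1
  tally=23, i=4, q=2
  tally=26, i=4, q=3
  tally=30, i=4, q=4
  tally=35, i=4, q=5

Final answer: 35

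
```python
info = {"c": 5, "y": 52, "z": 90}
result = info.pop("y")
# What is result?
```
Trace:
  info={'c': 5, 'y': 52, 'z': 90}
  info={'c': 5, 'z': 90}, result=52

Final answer: 52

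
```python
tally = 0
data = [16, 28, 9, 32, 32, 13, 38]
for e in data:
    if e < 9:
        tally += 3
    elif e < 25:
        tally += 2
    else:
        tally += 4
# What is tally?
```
Trace:
  tally=0
  tally=2, e=16
  tally=6, e=28
  tally=8, e=9
  tally=12, e=32
  tally=16, e=32
  tally=18, e=13
  tally=22, e=38

Final answer: 22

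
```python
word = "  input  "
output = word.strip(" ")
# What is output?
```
Trace:
  word='  input  '
  word='  input  ', output='input'

Final answer: 'input'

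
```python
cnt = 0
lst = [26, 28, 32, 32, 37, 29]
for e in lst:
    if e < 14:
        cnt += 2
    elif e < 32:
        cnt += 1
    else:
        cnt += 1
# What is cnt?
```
Trace:
  cnt=0
  cnt=1, e=26
  cnt=2, e=28
  cnt=3, e=32
  cnt=4, e=32
  cnt=5, e=37
  cnt=6, e=29

Final answer: 6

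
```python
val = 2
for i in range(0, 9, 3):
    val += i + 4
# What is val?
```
Trace:
  val=2
  val=6, i=0
  val=13, i=3
  val=23, i=6

Final answer: 23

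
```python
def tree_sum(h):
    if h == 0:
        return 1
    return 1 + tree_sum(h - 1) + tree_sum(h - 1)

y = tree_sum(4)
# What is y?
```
Call trace (a repeated sub-call is expanded the first time; later identical calls just restate its return value):
tree_sum(h=4)
  tree_sum(h=3)
    tree_sum(h=2)
      tree_sum(h=1)
        tree_sum(h=0)
        -> return 1
        tree_sum(h=0)
        -> return 1
      -> return 3
      tree_sum(h=1) -> return 3  (same call as traced above)
    -> return 7
    tree_sum(h=2) -> return 7  (same call as traced above)
  -> return 15
  tree_sum(h=3) -> return 15  (same call as traced above)
-> return 31

Final answer: 31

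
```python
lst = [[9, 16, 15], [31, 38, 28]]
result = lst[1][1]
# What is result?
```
Trace:
  lst=[[9, 16, 15], [31, 38, 28]]
  lst=[[9, 16, 15], [31, 38, 28]], result=38

Final answer: 38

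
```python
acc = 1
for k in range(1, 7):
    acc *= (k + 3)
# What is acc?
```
Trace:
  acc=1
  acc=4, k=1
  acc=20, k=2
  acc=120, k=3
  acc=840, k=4
  acc=6720, k=5
  acc=60480, k=6

Final answer: 60480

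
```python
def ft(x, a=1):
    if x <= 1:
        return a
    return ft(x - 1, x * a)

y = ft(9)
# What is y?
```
Call trace:
ft(x=9, a=1)
  ft(x=8, a=9)
    ft(x=7, a=72)
      ft(x=6, a=504)
        ft(x=5, a=3024)
          ft(x=4, a=15120)
            ft(x=3, a=60480)
              ft(x=2, a=181440)
                ft(x=1, a=362880)
                -> return 362880
              -> return 362880
            -> return 362880
          -> return 362880
        -> return 362880
      -> return 362880
    -> return 362880
  -> return 362880
-> return 362880

Final answer: 362880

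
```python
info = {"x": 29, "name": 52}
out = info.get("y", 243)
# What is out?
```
Trace:
  info={'x': 29, 'name': 52}
  info={'x': 29, 'name': 52}, out=243

Final answer: 243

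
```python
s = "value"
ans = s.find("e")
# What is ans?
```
Trace:
  s='value'
  s='value', ans=4

Final answer: 4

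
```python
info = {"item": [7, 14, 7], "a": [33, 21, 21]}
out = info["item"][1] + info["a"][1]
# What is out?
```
Trace:
  info={'item': [7, 14, 7], 'a': [33, 21, 21]}
  info={'item': [7, 14, 7], 'a': [33, 21, 21]}, out=35

Final answer: 35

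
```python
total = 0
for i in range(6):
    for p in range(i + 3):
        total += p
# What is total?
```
Trace:
  total=0
  total=0, i=0, p=0
  total=1, i=0, p=1
  total=3, i=0, p=2
  total=3, i=1, p=0
  total=4, i=1, p=1
  total=6, i=1, p=2
  total=9, i=1, p=3
  total=9, i=2, p=0
  total=10, i=2, p=1
  total=12, i=2, p=2
  total=15, i=2, p=3
  total=19, i=2, p=4
  total=19, i=3, p=0
  total=20, i=3, p=1
  total=22, i=3, p=2
  total=25, i=3, p=3
  total=29, i=3, p=4
  total=34, i=3, p=5
  total=34, i=4, p=0
  total=35, i=4, p=1
  total=37, i=4, p=2
  total=40, i=4, p=3
  total=44, i=4, p=4
  total=49, i=4, p=5
  total=55, i=4, p=6
  total=55, i=5, p=0
  total=56, i=5, p=1
  total=58, i=5, p=2
  total=61, i=5, p=3
  total=65, i=5, p=4
  total=70, i=5, p=5
  total=76, i=5, p=6
  total=83, i=5, p=7

Final answer: 83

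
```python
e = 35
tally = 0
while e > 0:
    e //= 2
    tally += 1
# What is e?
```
Trace:
  e=35
  e=35, tally=0
  e=17, tally=1
  e=8, tally=2
  e=4, tally=3
  e=2, tally=4
  e=1, tally=5
  e=0, tally=6

Final answer: 0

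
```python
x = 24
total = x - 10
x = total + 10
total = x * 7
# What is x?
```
Trace:
  x=24
  x=24, total=14
  x=24, total=14
  x=24, total=168

Final answer: 24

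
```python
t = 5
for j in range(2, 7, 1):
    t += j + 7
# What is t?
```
Trace:
  t=5
  t=14, j=2
  t=24, j=3
  t=35, j=4
  t=47, j=5
  t=60, j=6

Final answer: 60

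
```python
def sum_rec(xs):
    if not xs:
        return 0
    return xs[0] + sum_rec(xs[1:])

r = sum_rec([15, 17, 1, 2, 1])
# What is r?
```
Call trace:
sum_rec(xs=[15, 17, 1, 2, 1])
  sum_rec(xs=[17, 1, 2, 1])
    sum_rec(xs=[1, 2, 1])
      sum_rec(xs=[2, 1])
        sum_rec(xs=[1])
          sum_rec(xs=[])
          -> return 0
        -> return 1
      -> return 3
    -> return 4
  -> return 21
-> return 36

Final answer: 36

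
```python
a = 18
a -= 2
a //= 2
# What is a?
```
Trace:
  a=18
  a=16
  a=8

Final answer: 8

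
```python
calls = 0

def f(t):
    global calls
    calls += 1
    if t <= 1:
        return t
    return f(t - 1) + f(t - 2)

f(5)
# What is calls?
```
Call trace (a repeated sub-call is expanded the first time; later identical calls just restate its return value):
f(t=5)
  f(t=4)
    f(t=3)
      f(t=2)
        f(t=1)
        -> return 1
        f(t=0)
        -> return 0
      -> return 1
      f(t=1)
      -> return 1
    -> return 2
    f(t=2) -> return 1  (same call as traced above)
  -> return 3
  f(t=3) -> return 2  (same call as traced above)
-> return 5

calls is incremented once per call, so count the calls in each subtree. Let C(t) = number of calls made by f(t).
C(0) = C(1) = 1 (base case, no recursion); C(t) = 1 + C(t - 1) + C(t - 2) otherwise.
C(2) = 1 + C(1) + C(0) = 1 + 1 + 1 = 3
C(3) = 1 + C(2) + C(1) = 1 + 3 + 1 = 5
C(4) = 1 + C(3) + C(2) = 1 + 5 + 3 = 9
C(5) = 1 + C(4) + C(3) = 1 + 9 + 5 = 15
calls = C(5) = 15

Final answer: 15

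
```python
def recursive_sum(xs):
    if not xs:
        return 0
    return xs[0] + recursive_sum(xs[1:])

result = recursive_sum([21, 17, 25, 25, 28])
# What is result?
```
Call trace:
recursive_sum(xs=[21, 17, 25, 25, 28])
  recursive_sum(xs=[17, 25, 25, 28])
    recursive_sum(xs=[25, 25, 28])
      recursive_sum(xs=[25, 28])
        recursive_sum(xs=[28])
          recursive_sum(xs=[])
          -> return 0
        -> return 28
      -> return 53
    -> return 78
  -> return 95
-> return 116

Final answer: 116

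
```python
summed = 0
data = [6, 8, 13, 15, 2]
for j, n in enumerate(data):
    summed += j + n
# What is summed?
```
Trace:
  summed=0
  summed=6, j=0, n=6
  summed=15, j=1, n=8
  summed=30, j=2, n=13
  summed=48, j=3, n=15
  summed=54, j=4, n=2

Final answer: 54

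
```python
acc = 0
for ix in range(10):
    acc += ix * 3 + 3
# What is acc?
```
Trace:
  acc=0
  acc=3, ix=0
  acc=9, ix=1
  acc=18, ix=2
  acc=30, ix=3
  acc=45, ix=4
  acc=63, ix=5
  acc=84, ix=6
  acc=108, ix=7
  acc=135, ix=8
  acc=165, ix=9

Final answer: 165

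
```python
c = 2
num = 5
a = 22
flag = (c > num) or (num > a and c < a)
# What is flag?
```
Trace:
  c=2
  c=2, num=5
  c=2, num=5, a=22
  c=2, num=5, a=22, flag=False

Final answer: False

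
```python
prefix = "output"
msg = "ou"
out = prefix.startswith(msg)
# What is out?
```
Trace:
  prefix='output'
  prefix='output', msg='ou'
  prefix='output', msg='ou', out=True

Final answer: True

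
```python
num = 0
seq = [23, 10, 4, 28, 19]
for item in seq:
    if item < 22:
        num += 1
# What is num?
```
Trace:
  num=0
  num=0, item=23
  num=1, item=10
  num=2, item=4
  num=2, item=28
  num=3, item=19

Final answer: 3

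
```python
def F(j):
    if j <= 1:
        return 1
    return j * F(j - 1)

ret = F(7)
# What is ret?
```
Call trace:
F(j=7)
  F(j=6)
    F(j=5)
      F(j=4)
        F(j=3)
          F(j=2)
            F(j=1)
            -> return 1
          -> return 2
        -> return 6
      -> return 24
    -> return 120
  -> return 720
-> return 5040

Final answer: 5040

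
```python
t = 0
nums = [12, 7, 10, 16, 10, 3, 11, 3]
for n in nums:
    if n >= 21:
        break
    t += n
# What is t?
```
Trace:
  t=0
  t=12, n=12
  t=19, n=7
  t=29, n=10
  t=45, n=16
  t=55, n=10
  t=58, n=3
  t=69, n=11
  t=72, n=3

Final answer: 72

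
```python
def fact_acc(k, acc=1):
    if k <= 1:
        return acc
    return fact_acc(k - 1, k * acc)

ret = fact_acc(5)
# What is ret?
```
Call trace:
fact_acc(k=5, acc=1)
  fact_acc(k=4, acc=5)
    fact_acc(k=3, acc=20)
      fact_acc(k=2, acc=60)
        fact_acc(k=1, acc=120)
        -> return 120
      -> return 120
    -> return 120
  -> return 120
-> return 120

Final answer: 120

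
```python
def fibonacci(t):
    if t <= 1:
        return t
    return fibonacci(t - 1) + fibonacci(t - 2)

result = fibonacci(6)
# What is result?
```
Call trace (a repeated sub-call is expanded the first time; later identical calls just restate its return value):
fibonacci(t=6)
  fibonacci(t=5)
    fibonacci(t=4)
      fibonacci(t=3)
        fibonacci(t=2)
          fibonacci(t=1)
          -> return 1
          fibonacci(t=0)
          -> return 0
        -> return 1
        fibonacci(t=1)
        -> return 1
      -> return 2
      fibonacci(t=2) -> return 1  (same call as traced above)
    -> return 3
    fibonacci(t=3) -> return 2  (same call as traced above)
  -> return 5
  fibonacci(t=4) -> return 3  (same call as traced above)
-> return 8

Final answer: 8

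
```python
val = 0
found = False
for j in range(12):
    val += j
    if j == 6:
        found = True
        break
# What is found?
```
Trace:
  val=0
  val=0, found=False
  val=0, found=False, j=0
  val=1, found=False, j=1
  val=3, found=False, j=2
  val=6, found=False, j=3
  val=10, found=False, j=4
  val=15, found=False, j=5
  val=21, found=True, j=6

Final answer: True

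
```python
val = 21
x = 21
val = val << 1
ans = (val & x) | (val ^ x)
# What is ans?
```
Trace:
  val=21
  val=21, x=21
  val=42, x=21
  val=42, x=21, ans=63

Final answer: 63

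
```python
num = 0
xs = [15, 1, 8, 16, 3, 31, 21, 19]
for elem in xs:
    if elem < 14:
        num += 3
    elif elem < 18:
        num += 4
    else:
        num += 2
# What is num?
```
Trace:
  num=0
  num=4, elem=15
  num=7, elem=1
  num=10, elem=8
  num=14, elem=16
  num=17, elem=3
  num=19, elem=31
  num=21, elem=21
  num=23, elem=19

Final answer: 23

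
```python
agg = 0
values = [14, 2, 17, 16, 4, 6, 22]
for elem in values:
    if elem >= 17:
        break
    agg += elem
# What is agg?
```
Trace:
  agg=0
  agg=14, elem=14
  agg=16, elem=2
  agg=16, elem=17

Final answer: 16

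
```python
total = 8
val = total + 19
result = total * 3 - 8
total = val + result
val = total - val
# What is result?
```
Trace:
  total=8
  total=8, val=27
  total=8, val=27, result=16
  total=43, val=27, result=16
  total=43, val=16, result=16

Final answer: 16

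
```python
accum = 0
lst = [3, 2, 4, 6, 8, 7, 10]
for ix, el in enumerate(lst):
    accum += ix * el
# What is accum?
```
Trace:
  accum=0
  accum=0, ix=0, el=3
  accum=2, ix=1, el=2
  accum=10, ix=2, el=4
  accum=28, ix=3, el=6
  accum=60, ix=4, el=8
  accum=95, ix=5, el=7
  accum=155, ix=6, el=10

Final answer: 155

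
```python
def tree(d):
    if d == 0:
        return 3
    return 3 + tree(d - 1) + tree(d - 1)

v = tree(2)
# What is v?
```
Call trace (a repeated sub-call is expanded the first time; later identical calls just restate its return value):
tree(d=2)
  tree(d=1)
    tree(d=0)
    -> return 3
    tree(d=0)
    -> return 3
  -> return 9
  tree(d=1) -> return 9  (same call as traced above)
-> return 21

Final answer: 21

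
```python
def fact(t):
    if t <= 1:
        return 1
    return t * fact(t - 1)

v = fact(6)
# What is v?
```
Call trace:
fact(t=6)
  fact(t=5)
    fact(t=4)
      fact(t=3)
        fact(t=2)
          fact(t=1)
          -> return 1
        -> return 2
      -> return 6
    -> return 24
  -> return 120
-> return 720

Final answer: 720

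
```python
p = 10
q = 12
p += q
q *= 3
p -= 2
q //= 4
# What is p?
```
Trace:
  p=10
  p=10, q=12
  p=22, q=12
  p=22, q=36
  p=20, q=36
  p=20, q=9

Final answer: 20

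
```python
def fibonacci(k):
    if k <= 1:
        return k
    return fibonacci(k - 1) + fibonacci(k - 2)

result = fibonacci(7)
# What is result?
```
Call trace (a repeated sub-call is expanded the first time; later identical calls just restate its return value):
fibonacci(k=7)
  fibonacci(k=6)
    fibonacci(k=5)
      fibonacci(k=4)
        fibonacci(k=3)
          fibonacci(k=2)
            fibonacci(k=1)
            -> return 1
            fibonacci(k=0)
            -> return 0
          -> return 1
          fibonacci(k=1)
          -> return 1
        -> return 2
        fibonacci(k=2) -> return 1  (same call as traced above)
      -> return 3
      fibonacci(k=3) -> return 2  (same call as traced above)
    -> return 5
    fibonacci(k=4) -> return 3  (same call as traced above)
  -> return 8
  fibonacci(k=5) -> return 5  (same call as traced above)
-> return 13

Final answer: 13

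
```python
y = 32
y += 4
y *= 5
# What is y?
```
Trace:
  y=32
  y=36
  y=180

Final answer: 180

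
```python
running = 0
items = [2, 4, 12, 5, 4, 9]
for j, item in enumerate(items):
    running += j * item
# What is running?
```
Trace:
  running=0
  running=0, j=0, item=2
  running=4, j=1, item=4
  running=28, j=2, item=12
  running=43, j=3, item=5
  running=59, j=4, item=4
  running=104, j=5, item=9

Final answer: 104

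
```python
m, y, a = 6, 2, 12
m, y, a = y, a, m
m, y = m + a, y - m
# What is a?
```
Trace:
  m=6, y=2, a=12
  m=2, y=12, a=6
  m=8, y=10, a=6

Final answer: 6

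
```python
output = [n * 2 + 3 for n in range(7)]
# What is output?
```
Trace:
  n=0
  n=1
  n=2
  n=3
  n=4
  n=5
  n=6
  output=[3, 5, 7, 9, 11, 13, 15]

Final answer: [3, 5, 7, 9, 11, 13, 15]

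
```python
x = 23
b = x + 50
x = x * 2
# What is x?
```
Trace:
  x=23
  x=23, b=73
  x=46, b=73

Final answer: 46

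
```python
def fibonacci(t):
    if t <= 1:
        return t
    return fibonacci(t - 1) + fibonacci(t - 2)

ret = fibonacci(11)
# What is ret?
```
Call trace (a repeated sub-call is expanded the first time; later identical calls just restate its return value):
fibonacci(t=11)
  fibonacci(t=10)
    fibonacci(t=9)
      fibonacci(t=8)
        fibonacci(t=7)
          fibonacci(t=6)
            fibonacci(t=5)
              fibonacci(t=4)
                fibonacci(t=3)
                  fibonacci(t=2)
                    fibonacci(t=1)
                    -> return 1
                    fibonacci(t=0)
                    -> return 0
                  -> return 1
                  fibonacci(t=1)
                  -> return 1
                -> return 2
                fibonacci(t=2) -> return 1  (same call as traced above)
              -> return 3
              fibonacci(t=3) -> return 2  (same call as traced above)
            -> return 5
            fibonacci(t=4) -> return 3  (same call as traced above)
          -> return 8
          fibonacci(t=5) -> return 5  (same call as traced above)
        -> return 13
        fibonacci(t=6) -> return 8  (same call as traced above)
      -> return 21
      fibonacci(t=7) -> return 13  (same call as traced above)
    -> return 34
    fibonacci(t=8) -> return 21  (same call as traced above)
  -> return 55
  fibonacci(t=9) -> return 34  (same call as traced above)
-> return 89

Final answer: 89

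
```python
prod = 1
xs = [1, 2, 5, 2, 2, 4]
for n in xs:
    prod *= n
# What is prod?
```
Trace:
  prod=1
  prod=1, n=1
  prod=2, n=2
  prod=10, n=5
  prod=20, n=2
  prod=40, n=2
  prod=160, n=4

Final answer: 160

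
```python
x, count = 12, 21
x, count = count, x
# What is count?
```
Trace:
  x=12, count=21
  x=21, count=12

Final answer: 12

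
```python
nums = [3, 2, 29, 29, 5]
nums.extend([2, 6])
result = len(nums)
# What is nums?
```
Trace:
  nums=[3, 2, 29, 29, 5]
  nums=[3, 2, 29, 29, 5, 2, 6]
  nums=[3, 2, 29, 29, 5, 2, 6], result=7

Final answer: [3, 2, 29, 29, 5, 2, 6]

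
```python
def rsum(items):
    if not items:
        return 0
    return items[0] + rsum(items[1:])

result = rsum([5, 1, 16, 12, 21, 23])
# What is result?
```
Call trace:
rsum(items=[5, 1, 16, 12, 21, 23])
  rsum(items=[1, 16, 12, 21, 23])
    rsum(items=[16, 12, 21, 23])
      rsum(items=[12, 21, 23])
        rsum(items=[21, 23])
          rsum(items=[23])
            rsum(items=[])
            -> return 0
          -> return 23
        -> return 44
      -> return 56
    -> return 72
  -> return 73
-> return 78

Final answer: 78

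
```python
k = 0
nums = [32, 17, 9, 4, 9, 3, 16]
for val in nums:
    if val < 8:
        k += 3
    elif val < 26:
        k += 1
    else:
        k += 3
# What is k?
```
Trace:
  k=0
  k=3, val=32
  k=4, val=17
  k=5, val=9
  k=8, val=4
  k=9, val=9
  k=12, val=3
  k=13, val=16

Final answer: 13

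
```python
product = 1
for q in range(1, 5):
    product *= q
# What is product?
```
Trace:
  product=1
  product=1, q=1
  product=2, q=2
  product=6, q=3
  product=24, q=4

Final answer: 24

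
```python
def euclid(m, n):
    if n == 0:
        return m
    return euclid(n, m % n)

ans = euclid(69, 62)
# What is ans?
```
Call trace:
euclid(m=69, n=62)
  euclid(m=62, n=7)
    euclid(m=7, n=6)
      euclid(m=6, n=1)
        euclid(m=1, n=0)
        -> return 1
      -> return 1
    -> return 1
  -> return 1
-> return 1

Final answer: 1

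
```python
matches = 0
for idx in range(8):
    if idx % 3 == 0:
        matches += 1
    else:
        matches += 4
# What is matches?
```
Trace:
  matches=0
  matches=1, idx=0
  matches=5, idx=1
  matches=9, idx=2
  matches=10, idx=3
  matches=14, idx=4
  matches=18, idx=5
  matches=19, idx=6
  matches=23, idx=7

Final answer: 23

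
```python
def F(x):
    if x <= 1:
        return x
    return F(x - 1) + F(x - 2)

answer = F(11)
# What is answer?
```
Call trace (a repeated sub-call is expanded the first time; later identical calls just restate its return value):
F(x=11)
  F(x=10)
    F(x=9)
      F(x=8)
        F(x=7)
          F(x=6)
            F(x=5)
              F(x=4)
                F(x=3)
                  F(x=2)
                    F(x=1)
                    -> return 1
                    F(x=0)
                    -> return 0
                  -> return 1
                  F(x=1)
                  -> return 1
                -> return 2
                F(x=2) -> return 1  (same call as traced above)
              -> return 3
              F(x=3) -> return 2  (same call as traced above)
            -> return 5
            F(x=4) -> return 3  (same call as traced above)
          -> return 8
          F(x=5) -> return 5  (same call as traced above)
        -> return 13
        F(x=6) -> return 8  (same call as traced above)
      -> return 21
      F(x=7) -> return 13  (same call as traced above)
    -> return 34
    F(x=8) -> return 21  (same call as traced above)
  -> return 55
  F(x=9) -> return 34  (same call as traced above)
-> return 89

Final answer: 89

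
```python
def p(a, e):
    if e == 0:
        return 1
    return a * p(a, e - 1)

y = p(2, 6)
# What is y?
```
Call trace:
p(a=2, e=6)
  p(a=2, e=5)
    p(a=2, e=4)
      p(a=2, e=3)
        p(a=2, e=2)
          p(a=2, e=1)
            p(a=2, e=0)
            -> return 1
          -> return 2
        -> return 4
      -> return 8
    -> return 16
  -> return 32
-> return 64

Final answer: 64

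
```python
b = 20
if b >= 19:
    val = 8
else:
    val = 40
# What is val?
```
Trace:
  b=20
  b=20, val=8

Final answer: 8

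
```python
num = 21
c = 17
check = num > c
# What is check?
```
Trace:
  num=21
  num=21, c=17
  num=21, c=17, check=True

Final answer: True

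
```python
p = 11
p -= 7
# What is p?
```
Trace:
  p=11
  p=4

Final answer: 4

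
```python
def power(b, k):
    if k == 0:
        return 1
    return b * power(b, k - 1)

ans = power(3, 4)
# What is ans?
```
Call trace:
power(b=3, k=4)
  power(b=3, k=3)
    power(b=3, k=2)
      power(b=3, k=1)
        power(b=3, k=0)
        -> return 1
      -> return 3
    -> return 9
  -> return 27
-> return 81

Final answer: 81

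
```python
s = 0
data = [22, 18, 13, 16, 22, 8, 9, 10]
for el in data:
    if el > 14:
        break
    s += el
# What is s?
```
Trace:
  s=0
  s=0, el=22

Final answer: 0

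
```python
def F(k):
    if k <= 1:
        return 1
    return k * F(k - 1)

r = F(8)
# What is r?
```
Call trace:
F(k=8)
  F(k=7)
    F(k=6)
      F(k=5)
        F(k=4)
          F(k=3)
            F(k=2)
              F(k=1)
              -> return 1
            -> return 2
          -> return 6
        -> return 24
      -> return 120
    -> return 720
  -> return 5040
-> return 40320

Final answer: 40320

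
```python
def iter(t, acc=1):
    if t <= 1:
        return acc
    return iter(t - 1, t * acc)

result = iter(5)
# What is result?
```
Call trace:
iter(t=5, acc=1)
  iter(t=4, acc=5)
    iter(t=3, acc=20)
      iter(t=2, acc=60)
        iter(t=1, acc=120)
        -> return 120
      -> return 120
    -> return 120
  -> return 120
-> return 120

Final answer: 120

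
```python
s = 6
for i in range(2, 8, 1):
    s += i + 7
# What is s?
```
Trace:
  s=6
  s=15, i=2
  s=25, i=3
  s=36, i=4
  s=48, i=5
  s=61, i=6
  s=75, i=7

Final answer: 75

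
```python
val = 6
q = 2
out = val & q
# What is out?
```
Trace:
  val=6
  val=6, q=2
  val=6, q=2, out=2

Final answer: 2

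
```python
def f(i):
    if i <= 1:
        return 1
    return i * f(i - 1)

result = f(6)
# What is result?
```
Call trace:
f(i=6)
  f(i=5)
    f(i=4)
      f(i=3)
        f(i=2)
          f(i=1)
          -> return 1
        -> return 2
      -> return 6
    -> return 24
  -> return 120
-> return 720

Final answer: 720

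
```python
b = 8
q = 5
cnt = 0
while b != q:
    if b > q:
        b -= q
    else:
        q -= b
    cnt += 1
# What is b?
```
Trace:
  b=8
  b=8, q=5
  b=8, q=5, cnt=0
  b=3, q=5, cnt=1
  b=3, q=2, cnt=2
  b=1, q=2, cnt=3
  b=1, q=1, cnt=4

Final answer: 1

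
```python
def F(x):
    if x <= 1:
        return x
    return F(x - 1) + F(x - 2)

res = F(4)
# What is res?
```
Call trace (a repeated sub-call is expanded the first time; later identical calls just restate its return value):
F(x=4)
  F(x=3)
    F(x=2)
      F(x=1)
      -> return 1
      F(x=0)
      -> return 0
    -> return 1
    F(x=1)
    -> return 1
  -> return 2
  F(x=2) -> return 1  (same call as traced above)
-> return 3

Final answer: 3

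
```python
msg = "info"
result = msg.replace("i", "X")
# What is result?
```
Trace:
  msg='info'
  msg='info', result='Xnfo'

Final answer: 'Xnfo'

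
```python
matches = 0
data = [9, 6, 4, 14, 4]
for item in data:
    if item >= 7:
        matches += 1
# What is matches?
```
Trace:
  matches=0
  matches=1, item=9
  matches=1, item=6
  matches=1, item=4
  matches=2, item=14
  matches=2, item=4

Final answer: 2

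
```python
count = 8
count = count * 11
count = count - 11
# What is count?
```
Trace:
  count=8
  count=88
  count=77

Final answer: 77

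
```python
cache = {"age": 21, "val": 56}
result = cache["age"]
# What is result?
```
Trace:
  cache={'age': 21, 'val': 56}
  cache={'age': 21, 'val': 56}, result=21

Final answer: 21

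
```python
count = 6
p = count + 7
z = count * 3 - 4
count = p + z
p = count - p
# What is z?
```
Trace:
  count=6
  count=6, p=13
  count=6, p=13, z=14
  count=27, p=13, z=14
  count=27, p=14, z=14

Final answer: 14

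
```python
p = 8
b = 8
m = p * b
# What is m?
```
Trace:
  p=8
  p=8, b=8
  p=8, b=8, m=64

Final answer: 64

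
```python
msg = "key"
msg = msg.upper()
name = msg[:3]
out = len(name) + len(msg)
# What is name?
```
Trace:
  msg='key'
  msg='KEY'
  msg='KEY', name='KEY'
  msg='KEY', name='KEY', out=6

Final answer: 'KEY'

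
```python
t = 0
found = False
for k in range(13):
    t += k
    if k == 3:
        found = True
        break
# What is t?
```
Trace:
  t=0
  t=0, found=False
  t=0, found=False, k=0
  t=1, found=False, k=1
  t=3, found=False, k=2
  t=6, found=True, k=3

Final answer: 6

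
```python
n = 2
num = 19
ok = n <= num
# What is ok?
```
Trace:
  n=2
  n=2, num=19
  n=2, num=19, ok=True

Final answer: True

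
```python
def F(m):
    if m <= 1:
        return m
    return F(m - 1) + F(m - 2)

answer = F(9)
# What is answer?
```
Call trace (a repeated sub-call is expanded the first time; later identical calls just restate its return value):
F(m=9)
  F(m=8)
    F(m=7)
      F(m=6)
        F(m=5)
          F(m=4)
            F(m=3)
              F(m=2)
                F(m=1)
                -> return 1
                F(m=0)
                -> return 0
              -> return 1
              F(m=1)
              -> return 1
            -> return 2
            F(m=2) -> return 1  (same call as traced above)
          -> return 3
          F(m=3) -> return 2  (same call as traced above)
        -> return 5
        F(m=4) -> return 3  (same call as traced above)
      -> return 8
      F(m=5) -> return 5  (same call as traced above)
    -> return 13
    F(m=6) -> return 8  (same call as traced above)
  -> return 21
  F(m=7) -> return 13  (same call as traced above)
-> return 34

Final answer: 34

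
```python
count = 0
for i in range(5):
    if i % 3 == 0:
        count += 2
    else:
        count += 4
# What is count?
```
Trace:
  count=0
  count=2, i=0
  count=6, i=1
  count=10, i=2
  count=12, i=3
  count=16, i=4

Final answer: 16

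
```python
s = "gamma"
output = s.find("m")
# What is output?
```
Trace:
  s='gamma'
  s='gamma', output=2

Final answer: 2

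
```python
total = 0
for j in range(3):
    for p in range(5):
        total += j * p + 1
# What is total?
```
Trace:
  total=0
  total=1, j=0, p=0
  total=2, j=0, p=1
  total=3, j=0, p=2
  total=4, j=0, p=3
  total=5, j=0, p=4
  total=6, j=1, p=0
  total=8, j=1, p=1
  total=11, j=1, p=2
  total=15, j=1, p=3
  total=20, j=1, p=4
  total=21, j=2, p=0
  total=24, j=2, p=1
  total=29, j=2, p=2
  total=36, j=2, p=3
  total=45, j=2, p=4

Final answer: 45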